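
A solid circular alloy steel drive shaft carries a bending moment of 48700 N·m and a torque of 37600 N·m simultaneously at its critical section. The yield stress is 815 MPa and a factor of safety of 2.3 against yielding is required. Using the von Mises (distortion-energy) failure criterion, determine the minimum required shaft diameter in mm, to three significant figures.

d = 119 mm

σ_allow = σ_y/n = 815/2.3 = 354.3 MPa.
For a solid shaft σ_b = 32M/(πd³) and τ = 16T/(πd³), so the von Mises stress is σ' = (16/πd³)·√(4M²+3T²).
√(4M²+3T²) = √(4×(4.870×10^7)² + 3×(3.760×10^7)²) = 1.172×10^8 N·mm.
d³ = 16×1.172×10^8/(π×354.3) = 1.684×10^6 mm³.
d = 119.0 mm.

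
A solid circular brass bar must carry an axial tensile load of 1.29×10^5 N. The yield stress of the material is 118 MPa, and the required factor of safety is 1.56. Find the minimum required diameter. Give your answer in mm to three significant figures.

d = 46.6 mm

Allowable stress σ_allow = 118/1.56 = 75.64 MPa.
Required area A = F/σ_allow = 129000/75.64 = 1705 mm².
A = πd²/4 → d = √(4A/π) = 46.60 mm.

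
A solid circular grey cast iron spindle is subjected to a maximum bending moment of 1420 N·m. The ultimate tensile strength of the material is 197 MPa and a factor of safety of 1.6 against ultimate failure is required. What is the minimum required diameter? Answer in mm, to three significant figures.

d = 49.0 mm

σ_allow = 197/1.6 = 123.1 MPa.
For a solid circular section σ = 32M/(πd³), so d³ = 32M/(π σ_allow) = 32×1420000/(π×123.1) = 117500 mm³.
d = 48.98 mm.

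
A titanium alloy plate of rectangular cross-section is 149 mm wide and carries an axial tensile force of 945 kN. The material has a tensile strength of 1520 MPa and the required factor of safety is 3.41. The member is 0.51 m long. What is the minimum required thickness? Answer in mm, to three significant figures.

σ_allow = 1520/3.41 = 445.7 MPa.
Required area A = F/σ_allow = 945000/445.7 = 2120 mm².
t = A/w = 2120/149 = 14.23 mm.

t = 14.2 mm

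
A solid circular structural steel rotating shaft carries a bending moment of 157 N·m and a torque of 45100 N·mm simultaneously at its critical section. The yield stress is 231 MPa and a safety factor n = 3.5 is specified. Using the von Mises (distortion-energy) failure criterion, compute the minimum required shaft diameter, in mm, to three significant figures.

σ_allow = σ_y/n = 231/3.5 = 66.00 MPa.
For a solid shaft σ_b = 32M/(πd³) and τ = 16T/(πd³), so the von Mises stress is σ' = (16/πd³)·√(4M²+3T²).
√(4M²+3T²) = √(4×(157000)² + 3×(45100)²) = 323600 N·mm.
d³ = 16×323600/(π×66.00) = 24970 mm³.
d = 29.23 mm.

d = 29.2 mm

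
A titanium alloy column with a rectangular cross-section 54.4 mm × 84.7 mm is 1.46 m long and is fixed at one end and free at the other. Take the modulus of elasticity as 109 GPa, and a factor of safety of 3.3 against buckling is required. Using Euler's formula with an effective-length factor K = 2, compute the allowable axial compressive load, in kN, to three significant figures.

Buckling occurs about the weak axis: I_min = h·b³/12 = 84.7×54.4³/12 = 1.136×10^6 mm⁴ (b = 54.4 mm is the smaller dimension).
Effective length L_e = KL = 2×1.46 m = 2920 mm.
Euler critical load P_cr = π²EI/L_e² = π²×109000×1.136×10^6/2920² = 143400 N.
P_allow = P_cr/n = 143400/3.3 = 43450 N.

P_allow = 43.4 kN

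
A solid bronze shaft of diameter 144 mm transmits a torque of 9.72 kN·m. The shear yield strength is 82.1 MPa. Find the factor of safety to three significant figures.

n = 4.95

τ = 16T/(πd³) = 16×9720000/(π×144³) = 16.58 MPa.
n = τ_limit/τ = 82.1/16.58 = 4.952.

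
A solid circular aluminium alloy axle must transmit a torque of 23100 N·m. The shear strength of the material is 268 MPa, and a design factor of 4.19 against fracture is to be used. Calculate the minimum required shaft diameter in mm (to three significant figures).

Allowable shear stress τ_allow = 268/4.19 = 63.96 MPa.
For a solid shaft τ = 16T/(πd³), so d³ = 16T/(π τ_allow) = 16×2.3100×10^7/(π×63.96) = 1.839×10^6 mm³.
d = (1.839×10^6)^(1/3) = 122.5 mm.

d = 123 mm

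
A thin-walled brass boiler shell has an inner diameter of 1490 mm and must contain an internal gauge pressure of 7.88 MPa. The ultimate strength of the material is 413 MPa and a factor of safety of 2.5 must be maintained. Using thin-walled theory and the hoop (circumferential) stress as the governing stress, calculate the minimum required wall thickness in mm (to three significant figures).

t = 35.5 mm

σ_allow = 413/2.5 = 165.2 MPa.
Hoop stress σ_h = pD/(2t), so t = pD/(2σ_allow) = 7.88×1490/(2×165.2) = 35.54 mm.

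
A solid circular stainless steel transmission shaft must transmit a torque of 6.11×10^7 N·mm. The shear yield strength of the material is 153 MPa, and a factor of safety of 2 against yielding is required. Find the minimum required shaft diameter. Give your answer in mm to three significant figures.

Allowable shear stress τ_allow = 153/2 = 76.50 MPa.
For a solid shaft τ = 16T/(πd³), so d³ = 16T/(π τ_allow) = 16×6.1100×10^7/(π×76.50) = 4.068×10^6 mm³.
d = (4.068×10^6)^(1/3) = 159.6 mm.

d = 160 mm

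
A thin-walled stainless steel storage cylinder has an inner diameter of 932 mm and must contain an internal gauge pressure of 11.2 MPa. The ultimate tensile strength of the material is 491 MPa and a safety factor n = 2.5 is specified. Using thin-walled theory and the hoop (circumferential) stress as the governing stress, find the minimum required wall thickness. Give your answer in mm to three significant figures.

σ_allow = 491/2.5 = 196.4 MPa.
Hoop stress σ_h = pD/(2t), so t = pD/(2σ_allow) = 11.2×932/(2×196.4) = 26.57 mm.

t = 26.6 mm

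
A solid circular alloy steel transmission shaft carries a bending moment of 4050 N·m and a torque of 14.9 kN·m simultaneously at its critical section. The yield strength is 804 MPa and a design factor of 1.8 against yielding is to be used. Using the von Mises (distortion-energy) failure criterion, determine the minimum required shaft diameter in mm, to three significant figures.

σ_allow = σ_y/n = 804/1.8 = 446.7 MPa.
For a solid shaft σ_b = 32M/(πd³) and τ = 16T/(πd³), so the von Mises stress is σ' = (16/πd³)·√(4M²+3T²).
√(4M²+3T²) = √(4×(4.050×10^6)² + 3×(1.490×10^7)²) = 2.705×10^7 N·mm.
d³ = 16×2.705×10^7/(π×446.7) = 308400 mm³.
d = 67.56 mm.

d = 67.6 mm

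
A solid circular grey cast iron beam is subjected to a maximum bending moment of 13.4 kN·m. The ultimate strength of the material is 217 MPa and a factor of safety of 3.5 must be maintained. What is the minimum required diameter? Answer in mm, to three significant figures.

σ_allow = 217/3.5 = 62.00 MPa.
For a solid circular section σ = 32M/(πd³), so d³ = 32M/(π σ_allow) = 32×1.3400×10^7/(π×62.00) = 2.201×10^6 mm³.
d = 130.1 mm.

d = 130 mm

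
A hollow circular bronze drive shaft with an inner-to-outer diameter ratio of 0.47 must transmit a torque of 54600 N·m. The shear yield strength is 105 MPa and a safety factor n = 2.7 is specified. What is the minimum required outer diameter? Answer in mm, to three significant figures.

τ_allow = 105/2.7 = 38.89 MPa.
For a hollow shaft τ = 16T/[πd_o³(1−k⁴)] with k = 0.47, so 1−k⁴ = 0.9512.
d_o³ = 16T/[π τ_allow (1−k⁴)] = 16×5.4600×10^7/(π×38.89×0.9512) = 7.517×10^6 mm³.
d_o = 195.9 mm.

d_o = 196 mm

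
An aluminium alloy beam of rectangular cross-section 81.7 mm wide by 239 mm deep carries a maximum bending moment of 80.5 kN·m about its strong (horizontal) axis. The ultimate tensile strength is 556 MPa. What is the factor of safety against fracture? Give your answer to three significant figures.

Section modulus S = bh²/6 = 81.7×239²/6 = 777800 mm³.
σ = M/S = 8.0500×10^7/777800 = 103.5 MPa.
n = 556/103.5 = 5.372.

n = 5.37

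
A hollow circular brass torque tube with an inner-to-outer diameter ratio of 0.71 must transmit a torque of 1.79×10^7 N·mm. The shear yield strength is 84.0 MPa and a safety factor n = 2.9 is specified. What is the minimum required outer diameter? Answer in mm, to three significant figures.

d_o = 162 mm

τ_allow = 84.0/2.9 = 28.97 MPa.
For a hollow shaft τ = 16T/[πd_o³(1−k⁴)] with k = 0.71, so 1−k⁴ = 0.7459.
d_o³ = 16T/[π τ_allow (1−k⁴)] = 16×1.7900×10^7/(π×28.97×0.7459) = 4.220×10^6 mm³.
d_o = 161.6 mm.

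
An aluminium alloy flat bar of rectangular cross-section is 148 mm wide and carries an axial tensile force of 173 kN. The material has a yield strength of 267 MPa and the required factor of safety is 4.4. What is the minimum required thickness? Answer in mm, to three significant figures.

t = 19.3 mm

σ_allow = 267/4.4 = 60.68 MPa.
Required area A = F/σ_allow = 173000/60.68 = 2851 mm².
t = A/w = 2851/148 = 19.26 mm.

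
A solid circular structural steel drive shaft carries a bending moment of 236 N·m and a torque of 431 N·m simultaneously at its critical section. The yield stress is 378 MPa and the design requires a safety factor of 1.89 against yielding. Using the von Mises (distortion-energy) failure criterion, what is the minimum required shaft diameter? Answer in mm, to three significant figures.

σ_allow = σ_y/n = 378/1.89 = 200.0 MPa.
For a solid shaft σ_b = 32M/(πd³) and τ = 16T/(πd³), so the von Mises stress is σ' = (16/πd³)·√(4M²+3T²).
√(4M²+3T²) = √(4×(236000)² + 3×(431000)²) = 883200 N·mm.
d³ = 16×883200/(π×200.0) = 22490 mm³.
d = 28.23 mm.

d = 28.2 mm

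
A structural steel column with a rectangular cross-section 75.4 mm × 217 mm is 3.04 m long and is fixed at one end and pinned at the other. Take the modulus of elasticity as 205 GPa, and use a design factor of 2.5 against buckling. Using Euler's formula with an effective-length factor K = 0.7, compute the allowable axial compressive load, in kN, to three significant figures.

P_allow = 1390 kN

Buckling occurs about the weak axis: I_min = h·b³/12 = 217×75.4³/12 = 7.752×10^6 mm⁴ (b = 75.4 mm is the smaller dimension).
Effective length L_e = KL = 0.7×3.04 m = 2128 mm.
Euler critical load P_cr = π²EI/L_e² = π²×205000×7.752×10^6/2128² = 3.463×10^6 N.
P_allow = P_cr/n = 3.463×10^6/2.5 = 1.385×10^6 N.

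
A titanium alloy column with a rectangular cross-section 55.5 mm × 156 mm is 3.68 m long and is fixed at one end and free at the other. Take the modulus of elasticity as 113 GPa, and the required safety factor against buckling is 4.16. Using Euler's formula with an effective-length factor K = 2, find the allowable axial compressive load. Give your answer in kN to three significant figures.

Buckling occurs about the weak axis: I_min = h·b³/12 = 156×55.5³/12 = 2.222×10^6 mm⁴ (b = 55.5 mm is the smaller dimension).
Effective length L_e = KL = 2×3.68 m = 7360 mm.
Euler critical load P_cr = π²EI/L_e² = π²×113000×2.222×10^6/7360² = 45760 N.
P_allow = P_cr/n = 45760/4.16 = 11000 N.

P_allow = 11.0 kN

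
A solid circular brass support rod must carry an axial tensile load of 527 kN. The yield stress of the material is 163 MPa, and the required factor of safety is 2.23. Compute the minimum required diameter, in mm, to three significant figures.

d = 95.8 mm

Allowable stress σ_allow = 163/2.23 = 73.09 MPa.
Required area A = F/σ_allow = 527000/73.09 = 7210 mm².
A = πd²/4 → d = √(4A/π) = 95.81 mm.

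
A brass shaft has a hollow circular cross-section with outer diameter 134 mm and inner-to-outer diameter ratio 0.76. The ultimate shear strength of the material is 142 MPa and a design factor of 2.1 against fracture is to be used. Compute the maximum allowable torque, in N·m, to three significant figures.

τ_allow = 142/2.1 = 67.62 MPa.
For a hollow shaft T_allow = τ_allow·πd_o³(1−k⁴)/16 with 1−k⁴ = 0.6664, so πd_o³(1−k⁴)/16 = 314800 mm³.
T_allow = 67.62×314800 = 2.129×10^7 N·mm = 21290 N·m.

T_allow = 21300 N·m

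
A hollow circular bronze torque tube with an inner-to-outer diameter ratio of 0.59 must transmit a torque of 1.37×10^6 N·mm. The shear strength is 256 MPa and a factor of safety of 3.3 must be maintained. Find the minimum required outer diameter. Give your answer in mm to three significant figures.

d_o = 46.8 mm

τ_allow = 256/3.3 = 77.58 MPa.
For a hollow shaft τ = 16T/[πd_o³(1−k⁴)] with k = 0.59, so 1−k⁴ = 0.8788.
d_o³ = 16T/[π τ_allow (1−k⁴)] = 16×1370000/(π×77.58×0.8788) = 102300 mm³.
d_o = 46.78 mm.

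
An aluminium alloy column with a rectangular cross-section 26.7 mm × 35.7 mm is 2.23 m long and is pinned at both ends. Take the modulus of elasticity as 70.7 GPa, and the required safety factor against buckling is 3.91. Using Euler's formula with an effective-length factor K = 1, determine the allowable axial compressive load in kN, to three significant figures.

Buckling occurs about the weak axis: I_min = h·b³/12 = 35.7×26.7³/12 = 56630 mm⁴ (b = 26.7 mm is the smaller dimension).
Effective length L_e = KL = 1×2.23 m = 2230 mm.
Euler critical load P_cr = π²EI/L_e² = π²×70700×56630/2230² = 7946 N.
P_allow = P_cr/n = 7946/3.91 = 2032 N.

P_allow = 2.03 kN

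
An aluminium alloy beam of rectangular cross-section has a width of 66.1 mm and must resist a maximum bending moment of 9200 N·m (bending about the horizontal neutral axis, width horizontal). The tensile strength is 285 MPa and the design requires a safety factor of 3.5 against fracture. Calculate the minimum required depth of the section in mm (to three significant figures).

h = 101 mm

σ_allow = 285/3.5 = 81.43 MPa.
For a rectangular section σ = 6M/(bh²), so h² = 6M/(b σ_allow) = 6×9200000/(66.1×81.43) = 10260 mm².
h = 101.3 mm.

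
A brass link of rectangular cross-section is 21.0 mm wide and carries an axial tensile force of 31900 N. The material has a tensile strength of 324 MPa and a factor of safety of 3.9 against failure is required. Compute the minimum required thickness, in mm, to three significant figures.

σ_allow = 324/3.9 = 83.08 MPa.
Required area A = F/σ_allow = 31900/83.08 = 384.0 mm².
t = A/w = 384.0/21.0 = 18.28 mm.

t = 18.3 mm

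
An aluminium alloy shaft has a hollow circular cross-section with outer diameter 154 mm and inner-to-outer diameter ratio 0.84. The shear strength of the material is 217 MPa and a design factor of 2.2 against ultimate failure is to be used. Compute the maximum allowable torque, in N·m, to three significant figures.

T_allow = 35500 N·m

τ_allow = 217/2.2 = 98.64 MPa.
For a hollow shaft T_allow = τ_allow·πd_o³(1−k⁴)/16 with 1−k⁴ = 0.5021, so πd_o³(1−k⁴)/16 = 360100 mm³.
T_allow = 98.64×360100 = 3.552×10^7 N·mm = 35520 N·m.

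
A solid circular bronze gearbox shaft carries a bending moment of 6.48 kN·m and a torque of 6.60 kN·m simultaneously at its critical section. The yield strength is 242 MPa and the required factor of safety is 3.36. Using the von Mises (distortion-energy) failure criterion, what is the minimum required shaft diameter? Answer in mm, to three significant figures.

d = 107 mm

σ_allow = σ_y/n = 242/3.36 = 72.02 MPa.
For a solid shaft σ_b = 32M/(πd³) and τ = 16T/(πd³), so the von Mises stress is σ' = (16/πd³)·√(4M²+3T²).
√(4M²+3T²) = √(4×(6.480×10^6)² + 3×(6.600×10^6)²) = 1.728×10^7 N·mm.
d³ = 16×1.728×10^7/(π×72.02) = 1.222×10^6 mm³.
d = 106.9 mm.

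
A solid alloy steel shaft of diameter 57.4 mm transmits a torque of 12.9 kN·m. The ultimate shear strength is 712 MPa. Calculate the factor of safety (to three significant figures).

τ = 16T/(πd³) = 16×1.2900×10^7/(π×57.4³) = 347.4 MPa.
n = τ_limit/τ = 712/347.4 = 2.050.

n = 2.05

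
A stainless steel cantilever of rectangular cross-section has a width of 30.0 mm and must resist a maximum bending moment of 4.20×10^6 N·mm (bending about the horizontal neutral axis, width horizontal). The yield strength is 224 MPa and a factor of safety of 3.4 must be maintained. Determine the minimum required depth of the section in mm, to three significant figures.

σ_allow = 224/3.4 = 65.88 MPa.
For a rectangular section σ = 6M/(bh²), so h² = 6M/(b σ_allow) = 6×4200000/(30.0×65.88) = 12750 mm².
h = 112.9 mm.

h = 113 mm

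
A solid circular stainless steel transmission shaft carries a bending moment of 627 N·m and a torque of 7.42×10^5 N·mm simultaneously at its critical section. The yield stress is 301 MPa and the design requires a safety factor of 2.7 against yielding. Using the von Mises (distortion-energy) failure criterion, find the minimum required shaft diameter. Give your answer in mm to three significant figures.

d = 43.5 mm

σ_allow = σ_y/n = 301/2.7 = 111.5 MPa.
For a solid shaft σ_b = 32M/(πd³) and τ = 16T/(πd³), so the von Mises stress is σ' = (16/πd³)·√(4M²+3T²).
√(4M²+3T²) = √(4×(627000)² + 3×(742000)²) = 1.796×10^6 N·mm.
d³ = 16×1.796×10^6/(π×111.5) = 82030 mm³.
d = 43.45 mm.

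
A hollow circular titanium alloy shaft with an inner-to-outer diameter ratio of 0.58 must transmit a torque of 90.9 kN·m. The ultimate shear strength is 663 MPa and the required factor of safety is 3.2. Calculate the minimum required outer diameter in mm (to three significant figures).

d_o = 136 mm

τ_allow = 663/3.2 = 207.2 MPa.
For a hollow shaft τ = 16T/[πd_o³(1−k⁴)] with k = 0.58, so 1−k⁴ = 0.8868.
d_o³ = 16T/[π τ_allow (1−k⁴)] = 16×9.0900×10^7/(π×207.2×0.8868) = 2.520×10^6 mm³.
d_o = 136.1 mm.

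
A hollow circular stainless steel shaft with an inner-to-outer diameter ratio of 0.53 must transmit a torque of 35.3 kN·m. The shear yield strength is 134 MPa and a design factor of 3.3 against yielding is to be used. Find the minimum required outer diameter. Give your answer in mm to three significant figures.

d_o = 169 mm

τ_allow = 134/3.3 = 40.61 MPa.
For a hollow shaft τ = 16T/[πd_o³(1−k⁴)] with k = 0.53, so 1−k⁴ = 0.9211.
d_o³ = 16T/[π τ_allow (1−k⁴)] = 16×3.5300×10^7/(π×40.61×0.9211) = 4.807×10^6 mm³.
d_o = 168.8 mm.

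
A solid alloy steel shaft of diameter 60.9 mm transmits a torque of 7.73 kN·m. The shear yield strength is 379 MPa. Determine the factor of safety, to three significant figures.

n = 2.17

τ = 16T/(πd³) = 16×7730000/(π×60.9³) = 174.3 MPa.
n = τ_limit/τ = 379/174.3 = 2.174.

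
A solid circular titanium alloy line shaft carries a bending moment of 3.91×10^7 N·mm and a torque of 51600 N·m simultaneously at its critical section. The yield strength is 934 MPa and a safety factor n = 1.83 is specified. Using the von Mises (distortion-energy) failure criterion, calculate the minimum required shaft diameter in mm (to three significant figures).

σ_allow = σ_y/n = 934/1.83 = 510.4 MPa.
For a solid shaft σ_b = 32M/(πd³) and τ = 16T/(πd³), so the von Mises stress is σ' = (16/πd³)·√(4M²+3T²).
√(4M²+3T²) = √(4×(3.910×10^7)² + 3×(5.160×10^7)²) = 1.188×10^8 N·mm.
d³ = 16×1.188×10^8/(π×510.4) = 1.185×10^6 mm³.
d = 105.8 mm.

d = 106 mm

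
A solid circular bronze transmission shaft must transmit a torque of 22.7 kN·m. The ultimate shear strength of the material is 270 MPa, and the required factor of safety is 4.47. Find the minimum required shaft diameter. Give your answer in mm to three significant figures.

Allowable shear stress τ_allow = 270/4.47 = 60.40 MPa.
For a solid shaft τ = 16T/(πd³), so d³ = 16T/(π τ_allow) = 16×2.2700×10^7/(π×60.40) = 1.914×10^6 mm³.
d = (1.914×10^6)^(1/3) = 124.2 mm.

d = 124 mm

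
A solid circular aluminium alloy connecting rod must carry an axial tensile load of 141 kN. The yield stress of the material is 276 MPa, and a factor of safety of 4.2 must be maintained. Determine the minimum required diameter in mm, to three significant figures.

Allowable stress σ_allow = 276/4.2 = 65.71 MPa.
Required area A = F/σ_allow = 141000/65.71 = 2146 mm².
A = πd²/4 → d = √(4A/π) = 52.27 mm.

d = 52.3 mm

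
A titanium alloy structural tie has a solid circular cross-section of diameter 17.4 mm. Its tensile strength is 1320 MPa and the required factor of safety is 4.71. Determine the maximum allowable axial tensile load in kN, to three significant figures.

σ_allow = 1320/4.71 = 280.3 MPa.
A = πd²/4 = π×17.4²/4 = 237.8 mm².
F_allow = σ_allow × A = 280.3×237.8 = 66640 N.

F_allow = 66.6 kN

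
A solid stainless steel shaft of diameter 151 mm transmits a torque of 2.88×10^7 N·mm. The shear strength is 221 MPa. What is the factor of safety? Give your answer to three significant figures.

τ = 16T/(πd³) = 16×2.8800×10^7/(π×151³) = 42.60 MPa.
n = τ_limit/τ = 221/42.60 = 5.188.

n = 5.19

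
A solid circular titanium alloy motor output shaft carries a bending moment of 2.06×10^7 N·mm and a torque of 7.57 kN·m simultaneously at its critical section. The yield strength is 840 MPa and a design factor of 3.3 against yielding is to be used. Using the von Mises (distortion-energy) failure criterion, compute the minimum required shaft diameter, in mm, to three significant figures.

d = 95.3 mm

σ_allow = σ_y/n = 840/3.3 = 254.5 MPa.
For a solid shaft σ_b = 32M/(πd³) and τ = 16T/(πd³), so the von Mises stress is σ' = (16/πd³)·√(4M²+3T²).
√(4M²+3T²) = √(4×(2.060×10^7)² + 3×(7.570×10^6)²) = 4.324×10^7 N·mm.
d³ = 16×4.324×10^7/(π×254.5) = 865100 mm³.
d = 95.28 mm.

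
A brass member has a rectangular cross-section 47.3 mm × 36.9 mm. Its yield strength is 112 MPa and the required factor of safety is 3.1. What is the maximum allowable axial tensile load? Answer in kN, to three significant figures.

F_allow = 63.1 kN

σ_allow = 112/3.1 = 36.13 MPa.
A = 47.3×36.9 = 1745 mm².
F_allow = σ_allow × A = 36.13×1745 = 63060 N.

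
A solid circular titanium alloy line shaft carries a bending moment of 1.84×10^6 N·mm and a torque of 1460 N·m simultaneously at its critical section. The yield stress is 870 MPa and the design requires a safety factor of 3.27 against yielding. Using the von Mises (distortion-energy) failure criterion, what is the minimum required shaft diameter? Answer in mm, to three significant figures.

d = 44.0 mm

σ_allow = σ_y/n = 870/3.27 = 266.1 MPa.
For a solid shaft σ_b = 32M/(πd³) and τ = 16T/(πd³), so the von Mises stress is σ' = (16/πd³)·√(4M²+3T²).
√(4M²+3T²) = √(4×(1.840×10^6)² + 3×(1.460×10^6)²) = 4.465×10^6 N·mm.
d³ = 16×4.465×10^6/(π×266.1) = 85470 mm³.
d = 44.05 mm.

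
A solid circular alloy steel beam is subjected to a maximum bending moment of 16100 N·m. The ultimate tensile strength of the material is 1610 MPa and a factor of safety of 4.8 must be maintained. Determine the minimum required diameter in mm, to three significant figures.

σ_allow = 1610/4.8 = 335.4 MPa.
For a solid circular section σ = 32M/(πd³), so d³ = 32M/(π σ_allow) = 32×1.6100×10^7/(π×335.4) = 488900 mm³.
d = 78.78 mm.

d = 78.8 mm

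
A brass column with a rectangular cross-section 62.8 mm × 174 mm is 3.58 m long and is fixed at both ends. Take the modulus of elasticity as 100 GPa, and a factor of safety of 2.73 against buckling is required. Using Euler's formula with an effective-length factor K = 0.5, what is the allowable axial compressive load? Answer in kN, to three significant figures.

Buckling occurs about the weak axis: I_min = h·b³/12 = 174×62.8³/12 = 3.591×10^6 mm⁴ (b = 62.8 mm is the smaller dimension).
Effective length L_e = KL = 0.5×3.58 m = 1790 mm.
Euler critical load P_cr = π²EI/L_e² = π²×100000×3.591×10^6/1790² = 1.106×10^6 N.
P_allow = P_cr/n = 1.106×10^6/2.73 = 405200 N.

P_allow = 405 kN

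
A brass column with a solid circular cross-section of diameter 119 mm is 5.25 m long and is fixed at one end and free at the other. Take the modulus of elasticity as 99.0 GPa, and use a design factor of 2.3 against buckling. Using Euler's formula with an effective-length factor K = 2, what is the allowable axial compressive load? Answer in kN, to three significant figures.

P_allow = 37.9 kN

I = πd⁴/64 = π×119⁴/64 = 9.844×10^6 mm⁴.
Effective length L_e = KL = 2×5.25 m = 10500 mm.
Euler critical load P_cr = π²EI/L_e² = π²×99000×9.844×10^6/10500² = 87240 N.
P_allow = P_cr/n = 87240/2.3 = 37930 N.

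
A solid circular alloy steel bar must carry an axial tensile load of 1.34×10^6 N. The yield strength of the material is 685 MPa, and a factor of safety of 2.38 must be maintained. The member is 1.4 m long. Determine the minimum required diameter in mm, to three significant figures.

Allowable stress σ_allow = 685/2.38 = 287.8 MPa.
Required area A = F/σ_allow = 1340000/287.8 = 4656 mm².
A = πd²/4 → d = √(4A/π) = 76.99 mm.

d = 77.0 mm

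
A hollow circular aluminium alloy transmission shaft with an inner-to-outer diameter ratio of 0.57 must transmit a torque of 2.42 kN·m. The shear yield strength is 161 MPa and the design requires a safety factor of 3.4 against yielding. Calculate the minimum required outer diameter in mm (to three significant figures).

d_o = 66.3 mm

τ_allow = 161/3.4 = 47.35 MPa.
For a hollow shaft τ = 16T/[πd_o³(1−k⁴)] with k = 0.57, so 1−k⁴ = 0.8944.
d_o³ = 16T/[π τ_allow (1−k⁴)] = 16×2420000/(π×47.35×0.8944) = 291000 mm³.
d_o = 66.27 mm.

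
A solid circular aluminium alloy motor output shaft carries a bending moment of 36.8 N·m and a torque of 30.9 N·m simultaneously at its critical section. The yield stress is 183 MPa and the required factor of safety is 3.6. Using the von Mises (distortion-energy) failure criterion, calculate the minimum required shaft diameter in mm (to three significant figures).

d = 20.9 mm

σ_allow = σ_y/n = 183/3.6 = 50.83 MPa.
For a solid shaft σ_b = 32M/(πd³) and τ = 16T/(πd³), so the von Mises stress is σ' = (16/πd³)·√(4M²+3T²).
√(4M²+3T²) = √(4×(36800)² + 3×(30900)²) = 91000 N·mm.
d³ = 16×91000/(π×50.83) = 9117 mm³.
d = 20.89 mm.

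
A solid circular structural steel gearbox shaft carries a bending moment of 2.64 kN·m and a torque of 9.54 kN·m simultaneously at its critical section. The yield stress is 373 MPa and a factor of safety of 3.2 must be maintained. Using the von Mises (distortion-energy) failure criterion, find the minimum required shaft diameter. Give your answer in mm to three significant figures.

d = 91.2 mm

σ_allow = σ_y/n = 373/3.2 = 116.6 MPa.
For a solid shaft σ_b = 32M/(πd³) and τ = 16T/(πd³), so the von Mises stress is σ' = (16/πd³)·√(4M²+3T²).
√(4M²+3T²) = √(4×(2.640×10^6)² + 3×(9.540×10^6)²) = 1.735×10^7 N·mm.
d³ = 16×1.735×10^7/(π×116.6) = 757900 mm³.
d = 91.18 mm.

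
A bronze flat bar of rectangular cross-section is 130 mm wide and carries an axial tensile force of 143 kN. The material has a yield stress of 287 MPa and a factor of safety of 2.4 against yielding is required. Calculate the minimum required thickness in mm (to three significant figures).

t = 9.20 mm

σ_allow = 287/2.4 = 119.6 MPa.
Required area A = F/σ_allow = 143000/119.6 = 1196 mm².
t = A/w = 1196/130 = 9.199 mm.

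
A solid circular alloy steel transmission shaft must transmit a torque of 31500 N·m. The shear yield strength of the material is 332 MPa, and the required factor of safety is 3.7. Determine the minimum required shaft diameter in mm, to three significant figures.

Allowable shear stress τ_allow = 332/3.7 = 89.73 MPa.
For a solid shaft τ = 16T/(πd³), so d³ = 16T/(π τ_allow) = 16×3.1500×10^7/(π×89.73) = 1.788×10^6 mm³.
d = (1.788×10^6)^(1/3) = 121.4 mm.

d = 121 mm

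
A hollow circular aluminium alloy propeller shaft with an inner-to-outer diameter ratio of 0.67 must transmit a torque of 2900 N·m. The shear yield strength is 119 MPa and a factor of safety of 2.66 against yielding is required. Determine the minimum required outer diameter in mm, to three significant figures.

τ_allow = 119/2.66 = 44.74 MPa.
For a hollow shaft τ = 16T/[πd_o³(1−k⁴)] with k = 0.67, so 1−k⁴ = 0.7985.
d_o³ = 16T/[π τ_allow (1−k⁴)] = 16×2900000/(π×44.74×0.7985) = 413500 mm³.
d_o = 74.50 mm.

d_o = 74.5 mm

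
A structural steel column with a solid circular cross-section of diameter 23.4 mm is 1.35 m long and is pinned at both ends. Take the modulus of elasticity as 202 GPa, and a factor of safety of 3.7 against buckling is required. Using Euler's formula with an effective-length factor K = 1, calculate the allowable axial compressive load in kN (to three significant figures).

I = πd⁴/64 = π×23.4⁴/64 = 14720 mm⁴.
Effective length L_e = KL = 1×1.35 m = 1350 mm.
Euler critical load P_cr = π²EI/L_e² = π²×202000×14720/1350² = 16100 N.
P_allow = P_cr/n = 16100/3.7 = 4351 N.

P_allow = 4.35 kN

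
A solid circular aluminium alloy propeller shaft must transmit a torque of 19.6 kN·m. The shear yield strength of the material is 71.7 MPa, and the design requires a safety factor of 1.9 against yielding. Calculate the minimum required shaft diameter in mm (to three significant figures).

d = 138 mm

Allowable shear stress τ_allow = 71.7/1.9 = 37.74 MPa.
For a solid shaft τ = 16T/(πd³), so d³ = 16T/(π τ_allow) = 16×1.9600×10^7/(π×37.74) = 2.645×10^6 mm³.
d = (2.645×10^6)^(1/3) = 138.3 mm.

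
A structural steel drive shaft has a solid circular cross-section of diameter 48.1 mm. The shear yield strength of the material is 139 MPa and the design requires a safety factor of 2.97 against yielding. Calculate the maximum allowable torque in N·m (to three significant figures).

T_allow = 1020 N·m

τ_allow = 139/2.97 = 46.80 MPa.
For a solid shaft T_allow = τ_allow·πd³/16; πd³/16 = π×48.1³/16 = 21850 mm³.
T_allow = 46.80×21850 = 1.023×10^6 N·mm = 1023 N·m.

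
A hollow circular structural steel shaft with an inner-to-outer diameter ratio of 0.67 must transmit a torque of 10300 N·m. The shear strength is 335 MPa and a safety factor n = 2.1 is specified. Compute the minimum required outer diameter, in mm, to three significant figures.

d_o = 74.4 mm

τ_allow = 335/2.1 = 159.5 MPa.
For a hollow shaft τ = 16T/[πd_o³(1−k⁴)] with k = 0.67, so 1−k⁴ = 0.7985.
d_o³ = 16T/[π τ_allow (1−k⁴)] = 16×1.0300×10^7/(π×159.5×0.7985) = 411800 mm³.
d_o = 74.40 mm.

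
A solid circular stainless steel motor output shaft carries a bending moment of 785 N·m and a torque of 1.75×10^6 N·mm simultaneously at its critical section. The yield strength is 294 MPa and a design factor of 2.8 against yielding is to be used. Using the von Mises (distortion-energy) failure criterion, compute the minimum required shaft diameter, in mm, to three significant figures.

d = 54.9 mm

σ_allow = σ_y/n = 294/2.8 = 105.0 MPa.
For a solid shaft σ_b = 32M/(πd³) and τ = 16T/(πd³), so the von Mises stress is σ' = (16/πd³)·√(4M²+3T²).
√(4M²+3T²) = √(4×(785000)² + 3×(1.750×10^6)²) = 3.414×10^6 N·mm.
d³ = 16×3.414×10^6/(π×105.0) = 165600 mm³.
d = 54.91 mm.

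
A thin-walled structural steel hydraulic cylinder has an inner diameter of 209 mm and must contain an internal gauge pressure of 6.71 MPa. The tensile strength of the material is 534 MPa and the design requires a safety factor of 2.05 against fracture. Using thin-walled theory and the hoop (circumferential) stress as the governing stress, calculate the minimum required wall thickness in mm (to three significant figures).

t = 2.69 mm

σ_allow = 534/2.05 = 260.5 MPa.
Hoop stress σ_h = pD/(2t), so t = pD/(2σ_allow) = 6.71×209/(2×260.5) = 2.692 mm.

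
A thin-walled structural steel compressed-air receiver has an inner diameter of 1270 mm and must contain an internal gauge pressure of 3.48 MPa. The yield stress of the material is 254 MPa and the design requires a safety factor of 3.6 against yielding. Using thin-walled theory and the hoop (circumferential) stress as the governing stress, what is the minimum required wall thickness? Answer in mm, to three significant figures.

σ_allow = 254/3.6 = 70.56 MPa.
Hoop stress σ_h = pD/(2t), so t = pD/(2σ_allow) = 3.48×1270/(2×70.56) = 31.32 mm.

t = 31.3 mm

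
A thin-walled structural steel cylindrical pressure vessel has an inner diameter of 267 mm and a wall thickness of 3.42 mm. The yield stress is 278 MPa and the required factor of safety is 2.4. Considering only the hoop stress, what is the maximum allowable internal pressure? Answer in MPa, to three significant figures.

p_allow = 2.97 MPa

σ_allow = 278/2.4 = 115.8 MPa.
σ_h = pD/(2t) → p_allow = 2σ_allow t/D = 2×115.8×3.42/267 = 2.967 MPa.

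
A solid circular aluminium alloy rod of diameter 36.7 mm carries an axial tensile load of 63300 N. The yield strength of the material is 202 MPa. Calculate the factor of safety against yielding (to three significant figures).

A = πd²/4 = 1058 mm².
σ = F/A = 63300/1058 = 59.84 MPa.
n = 202/59.84 = 3.376.

n = 3.38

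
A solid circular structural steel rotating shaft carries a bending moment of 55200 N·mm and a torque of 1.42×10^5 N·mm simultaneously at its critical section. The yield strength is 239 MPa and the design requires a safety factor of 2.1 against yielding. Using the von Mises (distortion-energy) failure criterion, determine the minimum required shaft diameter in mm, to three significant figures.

σ_allow = σ_y/n = 239/2.1 = 113.8 MPa.
For a solid shaft σ_b = 32M/(πd³) and τ = 16T/(πd³), so the von Mises stress is σ' = (16/πd³)·√(4M²+3T²).
√(4M²+3T²) = √(4×(55200)² + 3×(142000)²) = 269600 N·mm.
d³ = 16×269600/(π×113.8) = 12060 mm³.
d = 22.94 mm.

d = 22.9 mm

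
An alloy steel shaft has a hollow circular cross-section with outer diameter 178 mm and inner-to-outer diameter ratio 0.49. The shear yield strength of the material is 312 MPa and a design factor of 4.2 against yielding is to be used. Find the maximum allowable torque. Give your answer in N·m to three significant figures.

τ_allow = 312/4.2 = 74.29 MPa.
For a hollow shaft T_allow = τ_allow·πd_o³(1−k⁴)/16 with 1−k⁴ = 0.9424, so πd_o³(1−k⁴)/16 = 1.044×10^6 mm³.
T_allow = 74.29×1.044×10^6 = 7.752×10^7 N·mm = 77520 N·m.

T_allow = 77500 N·m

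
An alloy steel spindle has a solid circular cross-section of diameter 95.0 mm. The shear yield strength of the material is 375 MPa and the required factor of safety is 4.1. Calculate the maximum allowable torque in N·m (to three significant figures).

T_allow = 15400 N·m

τ_allow = 375/4.1 = 91.46 MPa.
For a solid shaft T_allow = τ_allow·πd³/16; πd³/16 = π×95.0³/16 = 168300 mm³.
T_allow = 91.46×168300 = 1.540×10^7 N·mm = 15400 N·m.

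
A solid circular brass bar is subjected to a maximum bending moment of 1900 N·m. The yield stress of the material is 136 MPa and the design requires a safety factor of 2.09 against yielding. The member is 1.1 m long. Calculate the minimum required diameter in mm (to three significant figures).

σ_allow = 136/2.09 = 65.07 MPa.
For a solid circular section σ = 32M/(πd³), so d³ = 32M/(π σ_allow) = 32×1900000/(π×65.07) = 297400 mm³.
d = 66.75 mm.

d = 66.8 mm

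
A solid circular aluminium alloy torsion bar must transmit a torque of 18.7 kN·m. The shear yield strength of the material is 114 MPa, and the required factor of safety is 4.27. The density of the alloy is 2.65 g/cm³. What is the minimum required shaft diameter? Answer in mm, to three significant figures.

d = 153 mm

Allowable shear stress τ_allow = 114/4.27 = 26.70 MPa.
For a solid shaft τ = 16T/(πd³), so d³ = 16T/(π τ_allow) = 16×1.8700×10^7/(π×26.70) = 3.567×10^6 mm³.
d = (3.567×10^6)^(1/3) = 152.8 mm.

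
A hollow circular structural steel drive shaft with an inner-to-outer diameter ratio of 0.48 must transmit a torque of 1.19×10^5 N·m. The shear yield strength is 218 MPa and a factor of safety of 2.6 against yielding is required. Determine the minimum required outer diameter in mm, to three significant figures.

τ_allow = 218/2.6 = 83.85 MPa.
For a hollow shaft τ = 16T/[πd_o³(1−k⁴)] with k = 0.48, so 1−k⁴ = 0.9469.
d_o³ = 16T/[π τ_allow (1−k⁴)] = 16×1.1900×10^8/(π×83.85×0.9469) = 7.633×10^6 mm³.
d_o = 196.9 mm.

d_o = 197 mm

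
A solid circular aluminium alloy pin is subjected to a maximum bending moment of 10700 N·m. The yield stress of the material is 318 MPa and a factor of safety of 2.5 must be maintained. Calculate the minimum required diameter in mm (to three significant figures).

σ_allow = 318/2.5 = 127.2 MPa.
For a solid circular section σ = 32M/(πd³), so d³ = 32M/(π σ_allow) = 32×1.0700×10^7/(π×127.2) = 856800 mm³.
d = 94.98 mm.

d = 95.0 mm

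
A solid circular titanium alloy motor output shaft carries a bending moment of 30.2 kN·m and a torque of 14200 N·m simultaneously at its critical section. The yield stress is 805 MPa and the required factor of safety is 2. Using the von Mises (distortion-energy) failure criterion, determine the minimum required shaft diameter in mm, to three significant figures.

σ_allow = σ_y/n = 805/2 = 402.5 MPa.
For a solid shaft σ_b = 32M/(πd³) and τ = 16T/(πd³), so the von Mises stress is σ' = (16/πd³)·√(4M²+3T²).
√(4M²+3T²) = √(4×(3.020×10^7)² + 3×(1.420×10^7)²) = 6.522×10^7 N·mm.
d³ = 16×6.522×10^7/(π×402.5) = 825200 mm³.
d = 93.80 mm.

d = 93.8 mm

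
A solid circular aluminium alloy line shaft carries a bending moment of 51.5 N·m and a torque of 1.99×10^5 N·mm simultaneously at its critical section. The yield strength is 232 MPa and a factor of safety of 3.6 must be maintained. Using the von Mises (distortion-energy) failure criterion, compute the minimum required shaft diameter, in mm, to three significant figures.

d = 30.5 mm

σ_allow = σ_y/n = 232/3.6 = 64.44 MPa.
For a solid shaft σ_b = 32M/(πd³) and τ = 16T/(πd³), so the von Mises stress is σ' = (16/πd³)·√(4M²+3T²).
√(4M²+3T²) = √(4×(51500)² + 3×(199000)²) = 359700 N·mm.
d³ = 16×359700/(π×64.44) = 28430 mm³.
d = 30.52 mm.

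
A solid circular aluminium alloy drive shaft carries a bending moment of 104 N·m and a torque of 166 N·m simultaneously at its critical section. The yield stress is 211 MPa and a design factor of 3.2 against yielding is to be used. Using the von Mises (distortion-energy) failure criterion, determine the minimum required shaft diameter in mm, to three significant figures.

d = 30.2 mm

σ_allow = σ_y/n = 211/3.2 = 65.94 MPa.
For a solid shaft σ_b = 32M/(πd³) and τ = 16T/(πd³), so the von Mises stress is σ' = (16/πd³)·√(4M²+3T²).
√(4M²+3T²) = √(4×(104000)² + 3×(166000)²) = 354900 N·mm.
d³ = 16×354900/(π×65.94) = 27410 mm³.
d = 30.15 mm.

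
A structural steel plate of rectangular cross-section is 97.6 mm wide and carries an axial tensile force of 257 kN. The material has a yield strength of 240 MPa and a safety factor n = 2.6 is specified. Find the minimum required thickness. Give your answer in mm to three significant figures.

σ_allow = 240/2.6 = 92.31 MPa.
Required area A = F/σ_allow = 257000/92.31 = 2784 mm².
t = A/w = 2784/97.6 = 28.53 mm.

t = 28.5 mm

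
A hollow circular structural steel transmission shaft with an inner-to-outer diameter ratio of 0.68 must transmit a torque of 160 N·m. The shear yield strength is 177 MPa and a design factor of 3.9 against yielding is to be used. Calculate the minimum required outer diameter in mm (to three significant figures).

d_o = 28.4 mm

τ_allow = 177/3.9 = 45.38 MPa.
For a hollow shaft τ = 16T/[πd_o³(1−k⁴)] with k = 0.68, so 1−k⁴ = 0.7862.
d_o³ = 16T/[π τ_allow (1−k⁴)] = 16×160000/(π×45.38×0.7862) = 22840 mm³.
d_o = 28.37 mm.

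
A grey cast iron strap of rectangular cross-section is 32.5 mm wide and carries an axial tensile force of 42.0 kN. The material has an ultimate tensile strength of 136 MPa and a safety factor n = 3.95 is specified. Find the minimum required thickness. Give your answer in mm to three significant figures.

t = 37.5 mm

σ_allow = 136/3.95 = 34.43 MPa.
Required area A = F/σ_allow = 42000/34.43 = 1220 mm².
t = A/w = 1220/32.5 = 37.53 mm.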